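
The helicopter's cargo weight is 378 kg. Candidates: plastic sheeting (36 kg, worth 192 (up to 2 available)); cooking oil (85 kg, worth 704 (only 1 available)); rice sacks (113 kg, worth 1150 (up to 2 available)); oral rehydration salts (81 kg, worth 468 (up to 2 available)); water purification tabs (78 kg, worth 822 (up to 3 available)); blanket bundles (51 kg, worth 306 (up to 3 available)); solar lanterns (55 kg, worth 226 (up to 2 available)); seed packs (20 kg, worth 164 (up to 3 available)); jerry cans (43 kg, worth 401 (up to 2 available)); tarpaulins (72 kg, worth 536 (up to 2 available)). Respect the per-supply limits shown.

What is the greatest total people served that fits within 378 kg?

3780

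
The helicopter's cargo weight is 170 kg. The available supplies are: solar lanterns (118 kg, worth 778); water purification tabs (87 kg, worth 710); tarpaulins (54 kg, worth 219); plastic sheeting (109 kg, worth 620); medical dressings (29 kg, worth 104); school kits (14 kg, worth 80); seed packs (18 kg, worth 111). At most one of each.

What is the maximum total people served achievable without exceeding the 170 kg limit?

A density-first pass picks water purification tabs + medical dressings + school kits + seed packs — 1005 at 148 kg.
The 43 kg tied up in medical dressings and school kits is better spent on tarpaulins — total rises to 1040 (159 kg).

1040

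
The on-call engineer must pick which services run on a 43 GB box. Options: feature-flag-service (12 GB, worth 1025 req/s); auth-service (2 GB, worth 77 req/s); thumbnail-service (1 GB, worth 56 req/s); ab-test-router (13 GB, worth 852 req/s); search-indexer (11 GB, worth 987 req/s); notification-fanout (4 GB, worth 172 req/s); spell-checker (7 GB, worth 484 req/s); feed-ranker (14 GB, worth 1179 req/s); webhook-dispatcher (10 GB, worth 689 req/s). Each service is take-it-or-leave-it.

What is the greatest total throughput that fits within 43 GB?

Density check — search-indexer 89.73, feature-flag-service 85.42, feed-ranker 84.21, spell-checker 69.14 are the best per GB.
The ratio heuristic lands on feature-flag-service + thumbnail-service + search-indexer + notification-fanout + feed-ranker (3419) but leaves 1 GB idle.
The 1 GB tied up in thumbnail-service is better spent on auth-service — total rises to 3440 (43 GB).
Nothing else within 43 GB beats 3440.

3440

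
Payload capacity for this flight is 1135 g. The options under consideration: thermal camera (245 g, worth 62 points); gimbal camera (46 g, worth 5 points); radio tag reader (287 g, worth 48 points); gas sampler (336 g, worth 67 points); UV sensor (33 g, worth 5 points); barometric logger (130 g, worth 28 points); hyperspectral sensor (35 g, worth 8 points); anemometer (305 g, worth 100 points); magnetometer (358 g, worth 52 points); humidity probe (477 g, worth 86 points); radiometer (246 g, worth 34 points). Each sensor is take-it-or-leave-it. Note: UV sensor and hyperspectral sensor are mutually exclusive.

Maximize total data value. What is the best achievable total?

270

Best packing: thermal camera + gimbal camera + gas sampler + barometric logger + hyperspectral sensor + anemometer — 1097 g, 270 total.
That's the maximum — no feasible swap from here does better than 270.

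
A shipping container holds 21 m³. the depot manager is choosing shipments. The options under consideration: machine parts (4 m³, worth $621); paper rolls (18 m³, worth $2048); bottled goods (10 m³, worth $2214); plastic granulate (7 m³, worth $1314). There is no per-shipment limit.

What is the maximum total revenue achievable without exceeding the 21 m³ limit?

By revenue per m³: bottled goods 221.40, plastic granulate 187.71, machine parts 155.25 lead.
The ratio ordering already packs tightly: 2×bottled goods, 20 m³, 4428.
Nothing else within 21 m³ beats 4428.

4428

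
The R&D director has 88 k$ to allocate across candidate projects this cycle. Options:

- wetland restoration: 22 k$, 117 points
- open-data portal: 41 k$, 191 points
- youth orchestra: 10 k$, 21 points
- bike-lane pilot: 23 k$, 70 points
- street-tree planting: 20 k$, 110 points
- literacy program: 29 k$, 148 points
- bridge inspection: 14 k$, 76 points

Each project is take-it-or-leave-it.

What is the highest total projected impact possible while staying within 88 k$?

451

The ratio ordering already packs tightly: wetland restoration + street-tree planting + literacy program + bridge inspection, 85 k$, 451.
Runner-up wetland restoration + open-data portal + street-tree planting tops out at 418.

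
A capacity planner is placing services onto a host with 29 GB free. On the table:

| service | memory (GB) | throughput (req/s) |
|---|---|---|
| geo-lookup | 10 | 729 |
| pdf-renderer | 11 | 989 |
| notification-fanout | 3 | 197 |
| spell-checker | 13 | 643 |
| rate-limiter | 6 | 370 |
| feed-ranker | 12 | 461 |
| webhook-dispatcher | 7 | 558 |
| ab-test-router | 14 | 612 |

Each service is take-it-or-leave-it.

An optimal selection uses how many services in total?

3

Optimal total is 2276.
geo-lookup + pdf-renderer + webhook-dispatcher hits 2276 at 28 GB.
All optima have 3 services.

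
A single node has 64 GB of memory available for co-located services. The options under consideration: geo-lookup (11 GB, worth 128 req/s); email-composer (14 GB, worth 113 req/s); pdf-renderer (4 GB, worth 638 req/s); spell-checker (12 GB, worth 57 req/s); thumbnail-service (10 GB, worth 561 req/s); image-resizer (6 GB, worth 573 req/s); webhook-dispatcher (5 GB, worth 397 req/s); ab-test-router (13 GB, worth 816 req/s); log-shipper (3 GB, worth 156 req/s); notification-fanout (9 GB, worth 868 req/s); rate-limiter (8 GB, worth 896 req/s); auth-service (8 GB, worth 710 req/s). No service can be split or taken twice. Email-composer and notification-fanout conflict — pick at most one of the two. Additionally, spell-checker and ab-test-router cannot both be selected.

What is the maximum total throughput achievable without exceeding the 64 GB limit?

5459

Best packing: pdf-renderer + thumbnail-service + image-resizer + webhook-dispatcher + ab-test-router + notification-fanout + rate-limiter + auth-service — 63 GB, 5459 total.
That's the maximum — no feasible swap from here does better than 5459.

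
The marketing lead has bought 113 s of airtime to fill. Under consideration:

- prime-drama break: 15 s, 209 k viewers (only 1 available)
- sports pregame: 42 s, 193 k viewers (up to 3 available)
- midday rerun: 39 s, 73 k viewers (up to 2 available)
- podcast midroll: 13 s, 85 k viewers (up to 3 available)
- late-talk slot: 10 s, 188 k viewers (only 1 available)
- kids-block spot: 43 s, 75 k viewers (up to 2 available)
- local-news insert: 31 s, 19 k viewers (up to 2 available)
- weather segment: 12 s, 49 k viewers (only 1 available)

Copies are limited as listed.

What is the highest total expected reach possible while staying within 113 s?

845

Density check — late-talk slot 18.80, prime-drama break 13.93, podcast midroll 6.54 are the best per s.
The ratio ordering already packs tightly: prime-drama break + sports pregame + 3×podcast midroll + late-talk slot, 106 s, 845.
Every other selection either busts 113 s or exceeds an availability limit or fails to beat 845.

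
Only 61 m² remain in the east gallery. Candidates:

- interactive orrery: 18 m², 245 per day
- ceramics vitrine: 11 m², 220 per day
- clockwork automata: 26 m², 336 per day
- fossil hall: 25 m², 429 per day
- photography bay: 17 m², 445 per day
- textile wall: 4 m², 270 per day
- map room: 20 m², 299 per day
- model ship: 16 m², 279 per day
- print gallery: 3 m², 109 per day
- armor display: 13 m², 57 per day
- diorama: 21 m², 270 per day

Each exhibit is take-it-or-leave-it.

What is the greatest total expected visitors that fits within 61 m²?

Density check — textile wall 67.50, print gallery 36.33, photography bay 26.18, ceramics vitrine 20.00 are the best per m².
Taking the top-ratio exhibits first gives ceramics vitrine + photography bay + textile wall + model ship + print gallery for 1323 (51 m²).
Replace model ship with fossil hall: the trade gains 150 net, giving 1473 at 60 m².
Runner-up photography bay + textile wall + map room + model ship + print gallery tops out at 1402.

1473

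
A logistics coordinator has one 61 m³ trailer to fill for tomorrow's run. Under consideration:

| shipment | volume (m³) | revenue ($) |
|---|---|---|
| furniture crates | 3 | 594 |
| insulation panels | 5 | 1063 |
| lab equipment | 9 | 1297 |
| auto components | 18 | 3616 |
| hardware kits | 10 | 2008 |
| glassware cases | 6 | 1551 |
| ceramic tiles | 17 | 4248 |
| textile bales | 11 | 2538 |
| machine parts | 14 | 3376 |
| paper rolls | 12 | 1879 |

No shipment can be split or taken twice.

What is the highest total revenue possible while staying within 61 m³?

14315

By revenue per m³: glassware cases 258.50, ceramic tiles 249.88, machine parts 241.14, textile bales 230.73 lead.
Greedy by ratio would take furniture crates + insulation panels + glassware cases + ceramic tiles + textile bales + machine parts: 56 m³ used, total 13370.
The 5 m³ tied up in insulation panels is better spent on hardware kits — total rises to 14315 (61 m³).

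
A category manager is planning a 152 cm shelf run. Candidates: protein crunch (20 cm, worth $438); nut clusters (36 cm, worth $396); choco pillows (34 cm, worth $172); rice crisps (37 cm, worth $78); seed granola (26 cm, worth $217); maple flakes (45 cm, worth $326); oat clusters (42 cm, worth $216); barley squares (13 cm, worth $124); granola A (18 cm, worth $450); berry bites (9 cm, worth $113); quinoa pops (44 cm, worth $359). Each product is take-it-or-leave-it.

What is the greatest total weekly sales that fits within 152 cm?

Ranking by ratio (weekly sales/cm): granola A 25.00, protein crunch 21.90, berry bites 12.56.
The ratio heuristic lands on protein crunch + nut clusters + seed granola + barley squares + granola A + berry bites (1738) but leaves 30 cm idle.
Dropping seed granola frees 26 cm; slotting in quinoa pops (44 cm) lifts the total to 1880 at 140 cm.
Next best is protein crunch + nut clusters + seed granola + granola A + quinoa pops at 1860 (144 cm) — short by 20.

1880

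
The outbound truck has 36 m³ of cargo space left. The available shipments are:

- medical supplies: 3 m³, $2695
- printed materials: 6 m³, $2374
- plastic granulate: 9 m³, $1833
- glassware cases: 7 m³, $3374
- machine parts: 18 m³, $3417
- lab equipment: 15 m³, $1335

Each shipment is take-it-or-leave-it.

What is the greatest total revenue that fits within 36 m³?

11860

Greedy by ratio would take medical supplies + printed materials + plastic granulate + glassware cases: 25 m³ used, total 10276.
The 9 m³ tied up in plastic granulate is better spent on machine parts — total rises to 11860 (34 m³).
The spare 2 m³ is too small for any remaining shipment, and no exchange beats 11860.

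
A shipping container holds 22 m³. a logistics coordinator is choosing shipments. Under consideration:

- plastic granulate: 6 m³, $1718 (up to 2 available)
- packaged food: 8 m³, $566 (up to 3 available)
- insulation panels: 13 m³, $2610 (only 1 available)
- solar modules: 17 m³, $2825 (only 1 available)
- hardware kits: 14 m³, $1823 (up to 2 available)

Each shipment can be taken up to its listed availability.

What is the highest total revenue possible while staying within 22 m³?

4328

A density-first pass picks 2×plastic granulate + packaged food — 4002 at 20 m³.
Dropping plastic granulate and packaged food frees 14 m³; slotting in insulation panels (13 m³) lifts the total to 4328 at 19 m³.
The spare 3 m³ is too small for any remaining shipment, and no exchange beats 4328.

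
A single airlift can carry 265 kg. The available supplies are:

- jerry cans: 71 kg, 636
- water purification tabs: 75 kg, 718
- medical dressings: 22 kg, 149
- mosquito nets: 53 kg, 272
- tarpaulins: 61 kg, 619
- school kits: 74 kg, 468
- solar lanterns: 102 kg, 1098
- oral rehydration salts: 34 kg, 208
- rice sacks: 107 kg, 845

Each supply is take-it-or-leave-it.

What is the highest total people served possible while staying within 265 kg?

2584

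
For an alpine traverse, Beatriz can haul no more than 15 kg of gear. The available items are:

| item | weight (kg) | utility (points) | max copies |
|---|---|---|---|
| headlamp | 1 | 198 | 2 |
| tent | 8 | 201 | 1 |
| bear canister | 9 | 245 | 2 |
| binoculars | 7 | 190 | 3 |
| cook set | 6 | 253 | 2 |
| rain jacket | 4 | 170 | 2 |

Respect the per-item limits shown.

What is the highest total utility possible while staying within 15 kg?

902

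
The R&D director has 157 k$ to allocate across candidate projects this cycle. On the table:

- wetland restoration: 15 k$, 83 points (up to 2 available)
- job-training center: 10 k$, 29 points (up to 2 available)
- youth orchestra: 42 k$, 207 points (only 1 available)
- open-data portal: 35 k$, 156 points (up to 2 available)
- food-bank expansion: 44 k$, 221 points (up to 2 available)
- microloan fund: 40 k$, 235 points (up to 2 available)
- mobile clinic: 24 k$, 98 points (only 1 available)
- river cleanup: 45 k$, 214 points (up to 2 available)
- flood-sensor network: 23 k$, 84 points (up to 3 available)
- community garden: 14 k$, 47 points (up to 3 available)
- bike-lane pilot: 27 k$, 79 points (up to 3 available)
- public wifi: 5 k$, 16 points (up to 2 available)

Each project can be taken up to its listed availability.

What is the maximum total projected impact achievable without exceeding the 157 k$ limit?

Density check — microloan fund 5.88, wetland restoration 5.53, food-bank expansion 5.02 are the best per k$.
Filling by ratio: 2×wetland restoration + food-bank expansion + 2×microloan fund for 857, with 3 k$ left unused.
Dropping food-bank expansion frees 44 k$; slotting in youth orchestra + public wifi (47 k$) lifts the total to 859 at 157 k$.
No other feasible combination exceeds 859.

859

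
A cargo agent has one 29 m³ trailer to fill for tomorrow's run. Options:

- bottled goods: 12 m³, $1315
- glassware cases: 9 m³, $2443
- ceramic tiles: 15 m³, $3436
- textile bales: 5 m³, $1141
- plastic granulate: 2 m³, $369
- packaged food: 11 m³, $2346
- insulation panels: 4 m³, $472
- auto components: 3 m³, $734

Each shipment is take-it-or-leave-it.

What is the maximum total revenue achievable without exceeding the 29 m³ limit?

7020

Taking the top-ratio shipments first gives glassware cases + ceramic tiles + plastic granulate + auto components for 6982 (29 m³).
Replace plastic granulate and auto components with textile bales: the trade gains 38 net, giving 7020 at 29 m³.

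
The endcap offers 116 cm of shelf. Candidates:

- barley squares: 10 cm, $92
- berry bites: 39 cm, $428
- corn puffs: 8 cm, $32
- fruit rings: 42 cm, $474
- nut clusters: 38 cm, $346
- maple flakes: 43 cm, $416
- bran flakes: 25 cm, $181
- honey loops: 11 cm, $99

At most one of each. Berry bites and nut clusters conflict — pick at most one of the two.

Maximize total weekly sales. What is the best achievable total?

1175

By weekly sales per cm: fruit rings 11.29, berry bites 10.97, maple flakes 9.67 lead.
The ratio heuristic lands on barley squares + berry bites + corn puffs + fruit rings + honey loops (1125) but leaves 6 cm idle.
Replace corn puffs and honey loops with bran flakes: the trade gains 50 net, giving 1175 at 116 cm.
That's the maximum — no feasible swap from here does better than 1175.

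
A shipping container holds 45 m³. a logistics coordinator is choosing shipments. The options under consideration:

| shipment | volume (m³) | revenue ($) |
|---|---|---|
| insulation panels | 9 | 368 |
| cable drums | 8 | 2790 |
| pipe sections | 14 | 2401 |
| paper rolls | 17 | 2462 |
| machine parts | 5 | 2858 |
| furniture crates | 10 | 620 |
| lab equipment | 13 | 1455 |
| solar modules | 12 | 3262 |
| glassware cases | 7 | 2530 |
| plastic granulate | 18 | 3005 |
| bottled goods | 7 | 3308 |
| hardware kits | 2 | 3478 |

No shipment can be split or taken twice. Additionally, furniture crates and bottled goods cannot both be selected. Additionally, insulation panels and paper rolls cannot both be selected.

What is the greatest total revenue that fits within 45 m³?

Density check — hardware kits 1739.00, machine parts 571.60, bottled goods 472.57 are the best per m³.
Taking cable drums + machine parts + solar modules + glassware cases + bottled goods + hardware kits: 41 m³ used, 18226 in revenue.
Every other selection either busts 45 m³ or breaks a pairing rule or fails to beat 18226.

18226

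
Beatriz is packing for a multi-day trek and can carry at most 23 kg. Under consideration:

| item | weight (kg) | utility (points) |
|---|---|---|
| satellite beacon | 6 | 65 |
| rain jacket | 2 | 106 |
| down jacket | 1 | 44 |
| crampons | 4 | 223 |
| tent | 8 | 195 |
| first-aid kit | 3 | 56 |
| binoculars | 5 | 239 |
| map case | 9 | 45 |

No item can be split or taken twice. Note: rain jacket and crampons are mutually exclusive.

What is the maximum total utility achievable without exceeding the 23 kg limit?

Ranking by ratio (utility/kg): crampons 55.75, rain jacket 53.00, binoculars 47.80.
Best packing: down jacket + crampons + tent + first-aid kit + binoculars — 21 kg, 757 total.
An exhaustive check of the 256 subsets confirms 757.

757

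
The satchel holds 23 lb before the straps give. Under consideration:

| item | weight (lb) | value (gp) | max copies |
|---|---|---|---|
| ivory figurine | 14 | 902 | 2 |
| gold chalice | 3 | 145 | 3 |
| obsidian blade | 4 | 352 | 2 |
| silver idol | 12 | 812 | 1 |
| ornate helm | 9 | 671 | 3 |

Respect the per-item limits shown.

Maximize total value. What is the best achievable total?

1694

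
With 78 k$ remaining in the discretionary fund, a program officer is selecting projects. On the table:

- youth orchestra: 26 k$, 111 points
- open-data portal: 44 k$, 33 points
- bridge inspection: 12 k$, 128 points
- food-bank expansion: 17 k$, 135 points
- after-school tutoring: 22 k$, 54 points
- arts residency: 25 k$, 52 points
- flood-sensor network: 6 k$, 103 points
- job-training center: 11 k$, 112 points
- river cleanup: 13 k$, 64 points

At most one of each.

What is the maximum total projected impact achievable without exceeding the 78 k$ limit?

589

Greedy by ratio would take bridge inspection + food-bank expansion + flood-sensor network + job-training center + river cleanup: 59 k$ used, total 542.
The 13 k$ tied up in river cleanup is better spent on youth orchestra — total rises to 589 (72 k$).
An exhaustive check of the 512 subsets confirms 589.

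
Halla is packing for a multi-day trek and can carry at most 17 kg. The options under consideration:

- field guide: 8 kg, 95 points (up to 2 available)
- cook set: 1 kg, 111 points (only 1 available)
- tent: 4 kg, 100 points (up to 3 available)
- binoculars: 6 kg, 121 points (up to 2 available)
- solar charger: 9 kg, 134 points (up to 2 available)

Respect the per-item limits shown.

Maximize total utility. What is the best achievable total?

453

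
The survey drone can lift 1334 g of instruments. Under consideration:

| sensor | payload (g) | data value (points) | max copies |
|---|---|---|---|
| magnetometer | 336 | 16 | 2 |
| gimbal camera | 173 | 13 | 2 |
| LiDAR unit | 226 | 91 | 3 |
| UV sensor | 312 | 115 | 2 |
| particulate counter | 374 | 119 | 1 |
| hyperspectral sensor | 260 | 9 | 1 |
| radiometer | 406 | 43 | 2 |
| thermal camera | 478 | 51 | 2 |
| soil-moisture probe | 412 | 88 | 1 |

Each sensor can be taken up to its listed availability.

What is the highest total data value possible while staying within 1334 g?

Density check — LiDAR unit 0.40, UV sensor 0.37, particulate counter 0.32, soil-moisture probe 0.21 are the best per g.
Best packing: 3×LiDAR unit + 2×UV sensor — 1302 g, 503 total.
The spare 32 g is too small for any remaining sensor, and no exchange beats 503.

503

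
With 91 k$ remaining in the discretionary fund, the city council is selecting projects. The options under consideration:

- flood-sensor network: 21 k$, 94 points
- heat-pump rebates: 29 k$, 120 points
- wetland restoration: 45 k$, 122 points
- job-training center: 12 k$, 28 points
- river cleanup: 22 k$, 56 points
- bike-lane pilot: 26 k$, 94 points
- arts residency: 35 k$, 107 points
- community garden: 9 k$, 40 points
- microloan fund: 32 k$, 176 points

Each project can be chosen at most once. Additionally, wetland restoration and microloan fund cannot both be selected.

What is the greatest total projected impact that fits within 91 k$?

Ranking by ratio (projected impact/k$): microloan fund 5.50, flood-sensor network 4.48, community garden 4.44.
Taking flood-sensor network + heat-pump rebates + community garden + microloan fund: 91 k$ used, 430 in projected impact.
Nothing else feasible within 91 k$ beats 430.

430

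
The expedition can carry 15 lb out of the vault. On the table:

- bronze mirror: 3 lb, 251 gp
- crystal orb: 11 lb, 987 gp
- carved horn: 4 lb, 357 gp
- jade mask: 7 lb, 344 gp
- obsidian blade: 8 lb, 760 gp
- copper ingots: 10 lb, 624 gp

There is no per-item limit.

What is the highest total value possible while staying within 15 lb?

1368

By value per lb: obsidian blade 95.00, crystal orb 89.73, carved horn 89.25 lead.
The ratio ordering already packs tightly: bronze mirror + carved horn + obsidian blade, 15 lb, 1368.
That's the maximum — no swap from here does better than 1368.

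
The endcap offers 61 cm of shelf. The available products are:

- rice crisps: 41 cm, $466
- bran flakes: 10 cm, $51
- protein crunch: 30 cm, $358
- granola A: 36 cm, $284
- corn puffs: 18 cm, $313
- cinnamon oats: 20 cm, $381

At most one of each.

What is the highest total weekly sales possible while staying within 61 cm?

Filling by ratio: bran flakes + corn puffs + cinnamon oats for 745, with 13 cm left unused.
Dropping bran flakes and corn puffs frees 28 cm; slotting in rice crisps (41 cm) lifts the total to 847 at 61 cm.
Nothing else within 61 cm beats 847.

847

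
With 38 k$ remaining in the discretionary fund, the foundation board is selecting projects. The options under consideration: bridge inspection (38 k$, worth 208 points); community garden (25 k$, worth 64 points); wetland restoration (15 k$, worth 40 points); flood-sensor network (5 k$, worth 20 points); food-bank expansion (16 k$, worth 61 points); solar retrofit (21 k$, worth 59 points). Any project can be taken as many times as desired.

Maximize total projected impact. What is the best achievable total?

Taking bridge inspection: 38 k$ used, 208 in projected impact.

208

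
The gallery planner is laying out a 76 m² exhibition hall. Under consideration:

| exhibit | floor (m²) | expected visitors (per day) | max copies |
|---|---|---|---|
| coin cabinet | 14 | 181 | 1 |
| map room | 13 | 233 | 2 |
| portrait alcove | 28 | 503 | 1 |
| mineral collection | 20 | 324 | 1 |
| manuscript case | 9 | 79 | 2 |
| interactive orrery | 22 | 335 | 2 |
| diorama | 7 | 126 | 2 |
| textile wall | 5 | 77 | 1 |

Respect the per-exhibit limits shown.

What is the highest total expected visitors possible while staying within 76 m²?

1312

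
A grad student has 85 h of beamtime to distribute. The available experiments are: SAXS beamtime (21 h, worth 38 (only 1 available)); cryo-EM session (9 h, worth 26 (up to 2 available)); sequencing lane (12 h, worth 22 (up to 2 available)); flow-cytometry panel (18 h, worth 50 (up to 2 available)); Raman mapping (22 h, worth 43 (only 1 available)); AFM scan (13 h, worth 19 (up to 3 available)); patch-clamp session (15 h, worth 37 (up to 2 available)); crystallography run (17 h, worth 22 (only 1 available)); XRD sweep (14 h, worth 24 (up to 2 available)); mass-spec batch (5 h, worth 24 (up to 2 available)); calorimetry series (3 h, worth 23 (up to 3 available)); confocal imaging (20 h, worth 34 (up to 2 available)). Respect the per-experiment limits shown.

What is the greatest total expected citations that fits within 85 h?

By expected citations per h: calorimetry series 7.67, mass-spec batch 4.80, cryo-EM session 2.89, flow-cytometry panel 2.78 lead.
Greedy by ratio would take 2×cryo-EM session + sequencing lane + 2×flow-cytometry panel + 2×mass-spec batch + 3×calorimetry series: 85 h used, total 291.
Dropping sequencing lane and flow-cytometry panel frees 30 h; slotting in 2×patch-clamp session (30 h) lifts the total to 293 at 85 h.
Nothing else within 85 h beats 293.

293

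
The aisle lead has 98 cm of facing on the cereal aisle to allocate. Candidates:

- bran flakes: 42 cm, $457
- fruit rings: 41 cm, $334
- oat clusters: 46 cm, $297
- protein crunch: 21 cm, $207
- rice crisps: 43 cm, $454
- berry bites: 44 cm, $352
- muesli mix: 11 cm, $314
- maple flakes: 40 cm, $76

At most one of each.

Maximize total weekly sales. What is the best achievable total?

1225

By weekly sales per cm: muesli mix 28.55, bran flakes 10.88, rice crisps 10.56 lead.
Bran flakes + rice crisps + muesli mix uses 96 of the 98 cm and totals 1225.
Next best is bran flakes + berry bites + muesli mix at 1123 (97 cm) — short by 102.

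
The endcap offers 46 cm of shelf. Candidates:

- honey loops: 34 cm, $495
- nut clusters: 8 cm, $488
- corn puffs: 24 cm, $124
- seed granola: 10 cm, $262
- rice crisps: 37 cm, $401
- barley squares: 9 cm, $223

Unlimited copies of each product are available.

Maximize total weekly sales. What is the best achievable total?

Taking 5×nut clusters: 40 cm used, 2440 in weekly sales.
Every other selection either busts 46 cm or fails to beat 2440.

2440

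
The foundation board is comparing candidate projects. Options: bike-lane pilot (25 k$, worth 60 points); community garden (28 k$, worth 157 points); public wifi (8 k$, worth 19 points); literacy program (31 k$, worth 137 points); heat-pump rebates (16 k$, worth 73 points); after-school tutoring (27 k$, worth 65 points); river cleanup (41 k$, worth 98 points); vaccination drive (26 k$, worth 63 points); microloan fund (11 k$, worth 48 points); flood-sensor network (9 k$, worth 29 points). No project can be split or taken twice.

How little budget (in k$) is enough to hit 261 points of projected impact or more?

55

Minimise k$ subject to total projected impact ≥ 261.
Taking community garden + heat-pump rebates + microloan fund gives 278 (≥ 261) for 55 k$.
Below 55 k$ the best achievable stays under 261.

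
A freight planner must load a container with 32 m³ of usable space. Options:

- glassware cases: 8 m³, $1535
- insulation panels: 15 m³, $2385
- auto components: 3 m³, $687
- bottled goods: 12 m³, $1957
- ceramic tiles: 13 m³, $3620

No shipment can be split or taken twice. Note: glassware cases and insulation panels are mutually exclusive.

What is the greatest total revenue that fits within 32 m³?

6692

By revenue per m³: ceramic tiles 278.46, auto components 229.00, glassware cases 191.88, bottled goods 163.08 lead.
The ratio heuristic lands on glassware cases + auto components + ceramic tiles (5842) but leaves 8 m³ idle.
The 8 m³ tied up in glassware cases is better spent on insulation panels — total rises to 6692 (31 m³).
Every other selection either busts 32 m³ or breaks a pairing rule or fails to beat 6692.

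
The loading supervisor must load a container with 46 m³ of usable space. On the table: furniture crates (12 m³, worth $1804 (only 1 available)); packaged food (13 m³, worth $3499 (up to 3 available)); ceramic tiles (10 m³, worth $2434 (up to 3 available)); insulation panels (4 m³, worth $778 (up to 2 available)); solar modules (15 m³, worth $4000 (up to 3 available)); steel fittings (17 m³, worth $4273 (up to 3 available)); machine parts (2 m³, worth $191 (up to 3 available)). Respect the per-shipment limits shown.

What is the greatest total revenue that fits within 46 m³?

Ranking by ratio (revenue/m³): packaged food 269.15, solar modules 266.67, steel fittings 251.35.
Greedy by ratio would take 3×packaged food + insulation panels + machine parts: 45 m³ used, total 11466.
Replace 3×packaged food and insulation panels and machine parts with 3×solar modules: the trade gains 534 net, giving 12000 at 45 m³.
The spare 1 m³ is too small for any remaining shipment, and no exchange beats 12000.

12000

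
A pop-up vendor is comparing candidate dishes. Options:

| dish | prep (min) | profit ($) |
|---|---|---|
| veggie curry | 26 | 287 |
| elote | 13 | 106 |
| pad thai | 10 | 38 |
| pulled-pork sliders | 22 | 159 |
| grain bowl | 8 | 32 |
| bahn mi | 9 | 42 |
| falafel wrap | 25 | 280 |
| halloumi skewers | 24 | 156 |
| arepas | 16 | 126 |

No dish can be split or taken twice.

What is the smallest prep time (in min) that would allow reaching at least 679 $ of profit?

Minimise min subject to total profit ≥ 679.
veggie curry + falafel wrap + arepas reaches 693 using 67 min.
Below 67 min the best achievable stays under 679.

67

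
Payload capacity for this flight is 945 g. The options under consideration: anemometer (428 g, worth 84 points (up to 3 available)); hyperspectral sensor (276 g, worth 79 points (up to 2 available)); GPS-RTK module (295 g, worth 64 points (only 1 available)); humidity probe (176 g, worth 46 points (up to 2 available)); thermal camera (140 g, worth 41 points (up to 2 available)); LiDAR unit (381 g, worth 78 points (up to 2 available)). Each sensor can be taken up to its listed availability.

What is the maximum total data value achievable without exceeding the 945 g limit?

Greedy by ratio would take 2×hyperspectral sensor + 2×thermal camera: 832 g used, total 240.
The 276 g tied up in hyperspectral sensor is better spent on 2×humidity probe — total rises to 253 (908 g).
The spare 37 g is too small for any remaining sensor, and no exchange beats 253.

253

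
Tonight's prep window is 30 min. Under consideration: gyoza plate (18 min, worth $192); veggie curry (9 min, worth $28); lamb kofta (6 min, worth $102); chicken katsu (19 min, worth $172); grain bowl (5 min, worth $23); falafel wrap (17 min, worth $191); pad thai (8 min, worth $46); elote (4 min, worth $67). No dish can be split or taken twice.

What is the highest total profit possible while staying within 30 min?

361

Density check — lamb kofta 17.00, elote 16.75, falafel wrap 11.24 are the best per min.
A density-first pass picks lamb kofta + falafel wrap + elote — 360 at 27 min.
Dropping falafel wrap frees 17 min; slotting in gyoza plate (18 min) lifts the total to 361 at 28 min.
The closest alternative, lamb kofta + falafel wrap + elote, reaches only 360.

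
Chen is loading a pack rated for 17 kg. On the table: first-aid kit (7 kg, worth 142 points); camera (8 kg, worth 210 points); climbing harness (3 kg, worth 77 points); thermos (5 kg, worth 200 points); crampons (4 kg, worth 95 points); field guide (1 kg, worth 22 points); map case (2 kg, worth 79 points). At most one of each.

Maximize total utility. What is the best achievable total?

511

Best packing: camera + thermos + field guide + map case — 16 kg, 511 total.
Nothing else within 17 kg beats 511.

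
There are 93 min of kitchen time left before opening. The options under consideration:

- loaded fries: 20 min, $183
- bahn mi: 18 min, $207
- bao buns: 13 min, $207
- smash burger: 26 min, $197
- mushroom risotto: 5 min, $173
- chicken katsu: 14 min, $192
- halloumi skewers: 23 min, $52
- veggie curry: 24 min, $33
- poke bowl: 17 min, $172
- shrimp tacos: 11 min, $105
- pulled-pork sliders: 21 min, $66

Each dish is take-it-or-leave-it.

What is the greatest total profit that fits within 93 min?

1148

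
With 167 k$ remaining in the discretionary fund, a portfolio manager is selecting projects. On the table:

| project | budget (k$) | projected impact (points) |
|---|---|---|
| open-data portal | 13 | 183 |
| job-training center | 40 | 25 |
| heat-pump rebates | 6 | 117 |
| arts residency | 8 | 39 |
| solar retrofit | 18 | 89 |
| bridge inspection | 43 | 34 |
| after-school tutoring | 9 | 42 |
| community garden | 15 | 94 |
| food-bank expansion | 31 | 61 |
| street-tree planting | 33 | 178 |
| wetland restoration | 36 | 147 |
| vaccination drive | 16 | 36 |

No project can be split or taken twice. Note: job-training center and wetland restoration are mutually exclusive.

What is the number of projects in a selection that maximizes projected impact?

Best achievable projected impact is 925.
For example open-data portal + heat-pump rebates + arts residency + solar retrofit + after-school tutoring + community garden + street-tree planting + wetland restoration + vaccination drive achieves it, using 154 k$.
All optima have 9 projects.

9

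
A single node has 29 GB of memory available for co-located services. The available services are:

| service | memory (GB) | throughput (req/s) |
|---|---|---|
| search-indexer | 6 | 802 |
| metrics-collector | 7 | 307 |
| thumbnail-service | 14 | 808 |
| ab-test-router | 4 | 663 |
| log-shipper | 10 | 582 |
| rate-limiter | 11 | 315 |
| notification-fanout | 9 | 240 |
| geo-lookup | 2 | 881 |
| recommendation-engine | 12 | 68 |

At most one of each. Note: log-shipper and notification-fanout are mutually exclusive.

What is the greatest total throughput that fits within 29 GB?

3235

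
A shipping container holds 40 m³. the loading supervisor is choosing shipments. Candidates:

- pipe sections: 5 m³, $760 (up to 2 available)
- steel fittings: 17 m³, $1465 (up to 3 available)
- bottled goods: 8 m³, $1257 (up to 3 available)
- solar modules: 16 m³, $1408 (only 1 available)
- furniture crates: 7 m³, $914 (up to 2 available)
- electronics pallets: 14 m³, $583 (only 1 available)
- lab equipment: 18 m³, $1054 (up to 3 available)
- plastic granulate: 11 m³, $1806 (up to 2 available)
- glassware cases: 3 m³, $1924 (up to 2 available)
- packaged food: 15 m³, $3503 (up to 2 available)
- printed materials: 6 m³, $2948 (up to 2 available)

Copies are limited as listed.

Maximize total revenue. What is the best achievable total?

14161

By revenue per m³: glassware cases 641.33, printed materials 491.33, packaged food 233.53 lead.
Filling by ratio: pipe sections + 2×glassware cases + packaged food + 2×printed materials for 14007, with 2 m³ left unused.
Replace pipe sections with furniture crates: the trade gains 154 net, giving 14161 at 40 m³.
No other feasible combination exceeds 14161.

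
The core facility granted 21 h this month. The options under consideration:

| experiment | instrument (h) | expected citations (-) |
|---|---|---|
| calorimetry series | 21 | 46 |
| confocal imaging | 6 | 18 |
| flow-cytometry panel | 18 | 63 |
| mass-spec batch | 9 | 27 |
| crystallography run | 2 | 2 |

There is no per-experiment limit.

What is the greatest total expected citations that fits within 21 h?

Flow-cytometry panel + crystallography run uses 20 of the 21 h and totals 65.
No other feasible combination exceeds 65.

65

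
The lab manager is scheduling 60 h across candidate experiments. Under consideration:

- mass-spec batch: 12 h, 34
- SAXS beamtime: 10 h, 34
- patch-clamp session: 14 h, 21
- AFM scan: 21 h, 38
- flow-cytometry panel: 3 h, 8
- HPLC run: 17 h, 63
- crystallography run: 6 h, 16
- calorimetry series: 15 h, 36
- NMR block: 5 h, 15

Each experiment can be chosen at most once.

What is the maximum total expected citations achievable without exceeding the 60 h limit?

183

Density check — HPLC run 3.71, SAXS beamtime 3.40, NMR block 3.00 are the best per h.
A density-first pass picks mass-spec batch + SAXS beamtime + flow-cytometry panel + HPLC run + crystallography run + NMR block — 170 at 53 h.
The 8 h tied up in flow-cytometry panel and NMR block is better spent on calorimetry series — total rises to 183 (60 h).
Next best is mass-spec batch + SAXS beamtime + HPLC run + calorimetry series + NMR block at 182 (59 h) — short by 1.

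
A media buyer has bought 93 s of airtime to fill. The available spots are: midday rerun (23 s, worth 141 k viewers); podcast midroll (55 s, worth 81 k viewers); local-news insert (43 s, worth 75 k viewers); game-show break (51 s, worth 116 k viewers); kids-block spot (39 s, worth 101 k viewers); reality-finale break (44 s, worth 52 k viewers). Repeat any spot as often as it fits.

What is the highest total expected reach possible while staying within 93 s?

564

By expected reach per s: midday rerun 6.13, kids-block spot 2.59, game-show break 2.27 lead.
4×midday rerun uses 92 of the 93 s and totals 564.
The spare 1 s is too small for any remaining spot, and no exchange beats 564.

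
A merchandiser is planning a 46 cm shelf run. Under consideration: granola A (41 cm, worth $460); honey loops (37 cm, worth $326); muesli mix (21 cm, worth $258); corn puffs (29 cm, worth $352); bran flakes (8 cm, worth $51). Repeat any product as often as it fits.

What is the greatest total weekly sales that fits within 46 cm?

516

By weekly sales per cm: muesli mix 12.29, corn puffs 12.14, granola A 11.22, honey loops 8.81 lead.
Taking 2×muesli mix: 42 cm used, 516 in weekly sales.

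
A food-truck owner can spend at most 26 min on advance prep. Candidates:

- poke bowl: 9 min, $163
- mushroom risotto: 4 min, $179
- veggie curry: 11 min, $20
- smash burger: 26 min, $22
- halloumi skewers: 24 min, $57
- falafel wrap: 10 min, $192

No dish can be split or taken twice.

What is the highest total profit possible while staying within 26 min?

Ranking by ratio (profit/min): mushroom risotto 44.75, falafel wrap 19.20, poke bowl 18.11, halloumi skewers 2.38.
Poke bowl + mushroom risotto + falafel wrap uses 23 of the 26 min and totals 534.
The closest alternative, mushroom risotto + veggie curry + falafel wrap, reaches only 391.

534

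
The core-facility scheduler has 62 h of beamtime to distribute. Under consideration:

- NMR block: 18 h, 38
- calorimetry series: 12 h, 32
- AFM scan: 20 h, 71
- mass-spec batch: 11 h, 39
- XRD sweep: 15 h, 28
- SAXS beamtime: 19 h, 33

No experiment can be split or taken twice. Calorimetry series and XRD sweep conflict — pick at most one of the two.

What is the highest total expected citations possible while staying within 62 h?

180

Density check — AFM scan 3.55, mass-spec batch 3.55, calorimetry series 2.67, NMR block 2.11 are the best per h.
Taking NMR block + calorimetry series + AFM scan + mass-spec batch: 61 h used, 180 in expected citations.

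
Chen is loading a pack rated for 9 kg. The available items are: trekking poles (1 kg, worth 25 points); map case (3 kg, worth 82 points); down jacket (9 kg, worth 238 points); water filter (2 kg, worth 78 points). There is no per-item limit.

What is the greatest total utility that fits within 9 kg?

337

The ratio ordering already packs tightly: trekking poles + 4×water filter, 9 kg, 337.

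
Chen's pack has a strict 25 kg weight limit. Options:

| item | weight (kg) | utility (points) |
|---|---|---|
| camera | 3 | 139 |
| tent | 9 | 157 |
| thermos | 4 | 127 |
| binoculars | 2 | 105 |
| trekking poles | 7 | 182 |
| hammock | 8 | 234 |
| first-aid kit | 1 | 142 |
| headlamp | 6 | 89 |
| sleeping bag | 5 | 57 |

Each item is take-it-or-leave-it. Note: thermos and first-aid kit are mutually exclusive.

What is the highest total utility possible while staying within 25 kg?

Taking camera + binoculars + trekking poles + hammock + first-aid kit: 21 kg used, 802 in utility.

802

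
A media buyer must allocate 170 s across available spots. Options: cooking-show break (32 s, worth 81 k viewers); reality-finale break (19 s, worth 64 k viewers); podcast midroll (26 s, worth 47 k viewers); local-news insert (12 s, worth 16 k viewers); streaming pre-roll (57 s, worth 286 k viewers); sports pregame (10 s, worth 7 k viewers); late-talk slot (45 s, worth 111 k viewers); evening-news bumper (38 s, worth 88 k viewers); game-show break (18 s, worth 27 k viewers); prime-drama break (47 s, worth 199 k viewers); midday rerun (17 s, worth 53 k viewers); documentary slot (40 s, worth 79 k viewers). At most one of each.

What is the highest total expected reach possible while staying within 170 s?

Ranking by ratio (expected reach/s): streaming pre-roll 5.02, prime-drama break 4.23, reality-finale break 3.37, midday rerun 3.12.
Greedy by ratio would take reality-finale break + podcast midroll + streaming pre-roll + prime-drama break + midday rerun: 166 s used, total 649.
The 43 s tied up in podcast midroll and midday rerun is better spent on late-talk slot — total rises to 660 (168 s).

660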